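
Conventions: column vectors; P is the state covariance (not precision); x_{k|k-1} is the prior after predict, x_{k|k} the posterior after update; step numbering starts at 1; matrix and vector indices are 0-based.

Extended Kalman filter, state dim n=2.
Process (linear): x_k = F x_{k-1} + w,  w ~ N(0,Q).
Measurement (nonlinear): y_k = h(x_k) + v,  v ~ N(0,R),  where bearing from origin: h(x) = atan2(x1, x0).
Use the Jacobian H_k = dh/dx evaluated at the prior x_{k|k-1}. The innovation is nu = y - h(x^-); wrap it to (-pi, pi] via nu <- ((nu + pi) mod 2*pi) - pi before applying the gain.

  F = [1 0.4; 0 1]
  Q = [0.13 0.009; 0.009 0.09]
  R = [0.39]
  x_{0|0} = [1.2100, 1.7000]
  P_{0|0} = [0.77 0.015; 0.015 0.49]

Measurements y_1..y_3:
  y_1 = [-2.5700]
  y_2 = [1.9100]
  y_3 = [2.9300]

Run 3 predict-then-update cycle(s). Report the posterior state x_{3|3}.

x_post = [0.6982, 2.2150]

step 1: x^-=[1.8900, 1.7000]  P^-=[0.9904 0.2200; 0.2200 0.5800]  H_jac=[-0.2631 0.2925]  S=[0.4743]  K=[-0.4137; 0.2356]  nu=[2.9807]  x^+=[0.6570, 2.4023]  P^+=[0.9092 0.2662; 0.2662 0.5537]
step 2: x^-=[1.6179, 2.4023]  P^-=[1.3408 0.4967; 0.4967 0.6437]  H_jac=[-0.2864 0.1929]  S=[0.4690]  K=[-0.6144; -0.0386]  nu=[0.9319]  x^+=[1.0454, 2.3664]  P^+=[1.1638 0.4856; 0.4856 0.6430]
step 3: x^-=[1.9919, 2.3664]  P^-=[1.7851 0.7518; 0.7518 0.7330]  H_jac=[-0.2473 0.2082]  S=[0.4536]  K=[-0.6284; -0.0735]  nu=[2.0589]  x^+=[0.6982, 2.2150]  P^+=[1.6060 0.7308; 0.7308 0.7305]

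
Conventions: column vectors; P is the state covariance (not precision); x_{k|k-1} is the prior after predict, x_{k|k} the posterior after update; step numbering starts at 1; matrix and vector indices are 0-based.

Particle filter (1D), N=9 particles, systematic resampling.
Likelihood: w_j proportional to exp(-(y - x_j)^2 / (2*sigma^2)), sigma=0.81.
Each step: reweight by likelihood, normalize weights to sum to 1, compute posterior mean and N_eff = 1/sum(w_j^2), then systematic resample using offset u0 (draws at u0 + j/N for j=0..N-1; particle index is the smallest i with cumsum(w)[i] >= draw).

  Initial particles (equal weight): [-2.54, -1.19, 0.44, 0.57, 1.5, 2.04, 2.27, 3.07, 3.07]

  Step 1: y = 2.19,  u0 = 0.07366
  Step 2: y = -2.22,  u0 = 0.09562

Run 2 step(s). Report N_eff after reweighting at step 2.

step 1: w=[0.0000, 0.0000, 0.0241, 0.0337, 0.1733, 0.2448, 0.2479, 0.1381, 0.1381]  mean=2.1995  Neff=5.2287  idx=[4, 4, 5, 5, 6, 6, 7, 7, 8]
step 2: w=[0.4782, 0.4782, 0.0179, 0.0179, 0.0039, 0.0039, 0.0000, 0.0000, 0.0000]  mean=1.5254  Neff=2.1833  idx=[0, 0, 0, 0, 1, 1, 1, 1, 3]

N_eff = 2.1833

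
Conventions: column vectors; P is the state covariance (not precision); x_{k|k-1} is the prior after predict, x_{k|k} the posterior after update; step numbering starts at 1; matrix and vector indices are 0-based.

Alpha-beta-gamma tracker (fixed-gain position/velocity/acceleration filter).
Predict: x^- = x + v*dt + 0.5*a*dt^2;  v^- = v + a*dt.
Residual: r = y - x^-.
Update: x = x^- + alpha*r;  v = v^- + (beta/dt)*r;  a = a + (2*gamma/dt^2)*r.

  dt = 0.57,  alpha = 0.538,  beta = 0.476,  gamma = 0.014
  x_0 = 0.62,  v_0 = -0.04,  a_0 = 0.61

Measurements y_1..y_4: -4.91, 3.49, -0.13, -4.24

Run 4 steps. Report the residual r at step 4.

step 1: x_pred=0.6963  r=-5.6063  x^+=-2.3199  v^+=-4.3740  a^+=0.1268
step 2: x_pred=-4.7925  r=8.2825  x^+=-0.3365  v^+=2.6149  a^+=0.8406
step 3: x_pred=1.2905  r=-1.4205  x^+=0.5263  v^+=1.9078  a^+=0.7182
step 4: x_pred=1.7304  r=-5.9704  x^+=-1.4817  v^+=-2.6686  a^+=0.2037

resid = -5.9704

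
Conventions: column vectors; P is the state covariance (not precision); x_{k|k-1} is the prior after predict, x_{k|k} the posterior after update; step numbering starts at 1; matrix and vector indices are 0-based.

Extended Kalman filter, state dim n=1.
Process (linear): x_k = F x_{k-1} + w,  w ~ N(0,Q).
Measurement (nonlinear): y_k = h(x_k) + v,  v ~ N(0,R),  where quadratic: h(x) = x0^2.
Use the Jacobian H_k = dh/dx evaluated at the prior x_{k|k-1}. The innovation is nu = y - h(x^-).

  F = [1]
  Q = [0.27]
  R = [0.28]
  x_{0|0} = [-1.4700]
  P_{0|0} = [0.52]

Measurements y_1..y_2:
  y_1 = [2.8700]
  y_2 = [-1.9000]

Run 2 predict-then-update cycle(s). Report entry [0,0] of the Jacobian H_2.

step 1: x^-=[-1.4700]  P^-=[0.7900]  H_jac=[-2.9400]  S=[7.1084]  K=[-0.3267]  nu=[0.7091]  x^+=[-1.7017]  P^+=[0.0311]
step 2: x^-=[-1.7017]  P^-=[0.3011]  H_jac=[-3.4034]  S=[3.7678]  K=[-0.2720]  nu=[-4.7957]  x^+=[-0.3973]  P^+=[0.0224]

H_jac[0,0] = -3.4034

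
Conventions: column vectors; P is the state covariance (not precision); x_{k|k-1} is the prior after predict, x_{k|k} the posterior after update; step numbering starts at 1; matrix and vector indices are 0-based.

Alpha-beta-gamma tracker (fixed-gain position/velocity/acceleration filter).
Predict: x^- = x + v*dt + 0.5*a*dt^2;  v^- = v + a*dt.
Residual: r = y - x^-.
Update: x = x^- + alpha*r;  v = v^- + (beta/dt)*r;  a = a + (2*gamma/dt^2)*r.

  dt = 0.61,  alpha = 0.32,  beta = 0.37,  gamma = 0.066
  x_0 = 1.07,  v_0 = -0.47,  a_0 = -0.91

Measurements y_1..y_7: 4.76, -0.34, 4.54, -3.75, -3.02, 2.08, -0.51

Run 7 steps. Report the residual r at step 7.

resid = 4.1286

step 1: x_pred=0.6140  r=4.1460  x^+=1.9407  v^+=1.4897  a^+=0.5608
step 2: x_pred=2.9538  r=-3.2938  x^+=1.8998  v^+=-0.1661  a^+=-0.6077
step 3: x_pred=1.6854  r=2.8546  x^+=2.5989  v^+=1.1947  a^+=0.4050
step 4: x_pred=3.4030  r=-7.1530  x^+=1.1140  v^+=-2.8969  a^+=-2.1325
step 5: x_pred=-1.0499  r=-1.9701  x^+=-1.6803  v^+=-5.3928  a^+=-2.8314
step 6: x_pred=-5.4967  r=7.5767  x^+=-3.0721  v^+=-2.5242  a^+=-0.1436
step 7: x_pred=-4.6386  r=4.1286  x^+=-3.3175  v^+=-0.1076  a^+=1.3210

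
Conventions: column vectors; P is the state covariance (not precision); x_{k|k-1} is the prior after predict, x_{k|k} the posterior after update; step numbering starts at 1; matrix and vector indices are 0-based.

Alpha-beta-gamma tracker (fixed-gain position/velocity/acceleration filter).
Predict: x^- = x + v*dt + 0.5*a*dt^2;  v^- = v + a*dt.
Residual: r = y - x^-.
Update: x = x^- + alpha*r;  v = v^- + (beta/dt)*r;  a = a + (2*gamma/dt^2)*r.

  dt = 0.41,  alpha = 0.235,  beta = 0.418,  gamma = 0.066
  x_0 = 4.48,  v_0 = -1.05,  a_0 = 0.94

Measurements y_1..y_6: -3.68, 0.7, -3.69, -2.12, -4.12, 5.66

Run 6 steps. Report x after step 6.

x_post = -3.2200

step 1: x_pred=4.1285  r=-7.8085  x^+=2.2935  v^+=-8.6255  a^+=-5.1916
step 2: x_pred=-1.6793  r=2.3793  x^+=-1.1202  v^+=-8.3283  a^+=-3.3233
step 3: x_pred=-4.8141  r=1.1241  x^+=-4.5499  v^+=-8.5448  a^+=-2.4406
step 4: x_pred=-8.2584  r=6.1384  x^+=-6.8159  v^+=-3.2873  a^+=2.3796
step 5: x_pred=-7.9637  r=3.8437  x^+=-7.0604  v^+=1.6070  a^+=5.3978
step 6: x_pred=-5.9478  r=11.6078  x^+=-3.2200  v^+=15.6545  a^+=14.5129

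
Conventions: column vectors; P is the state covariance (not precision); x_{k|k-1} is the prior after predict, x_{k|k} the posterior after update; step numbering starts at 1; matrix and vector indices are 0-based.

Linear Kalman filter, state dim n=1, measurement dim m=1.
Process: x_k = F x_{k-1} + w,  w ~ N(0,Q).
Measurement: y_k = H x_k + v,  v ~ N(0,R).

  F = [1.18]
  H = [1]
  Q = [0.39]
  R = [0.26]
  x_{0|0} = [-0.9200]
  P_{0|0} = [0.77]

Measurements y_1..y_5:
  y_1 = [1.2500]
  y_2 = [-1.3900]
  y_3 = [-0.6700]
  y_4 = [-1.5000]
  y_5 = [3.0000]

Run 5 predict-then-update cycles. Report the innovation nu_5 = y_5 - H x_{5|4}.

step 1: x^-=[-1.0856]  P^-=[1.4621]  S=[1.7221]  K=[0.8490]  nu=[2.3356]  x^+=[0.8974]  P^+=[0.2207]
step 2: x^-=[1.0589]  P^-=[0.6974]  S=[0.9574]  K=[0.7284]  nu=[-2.4489]  x^+=[-0.7249]  P^+=[0.1894]
step 3: x^-=[-0.8554]  P^-=[0.6537]  S=[0.9137]  K=[0.7154]  nu=[0.1854]  x^+=[-0.7228]  P^+=[0.1860]
step 4: x^-=[-0.8529]  P^-=[0.6490]  S=[0.9090]  K=[0.7140]  nu=[-0.6471]  x^+=[-1.3149]  P^+=[0.1856]
step 5: x^-=[-1.5516]  P^-=[0.6485]  S=[0.9085]  K=[0.7138]  nu=[4.5516]  x^+=[1.6974]  P^+=[0.1856]

innov = [4.5516]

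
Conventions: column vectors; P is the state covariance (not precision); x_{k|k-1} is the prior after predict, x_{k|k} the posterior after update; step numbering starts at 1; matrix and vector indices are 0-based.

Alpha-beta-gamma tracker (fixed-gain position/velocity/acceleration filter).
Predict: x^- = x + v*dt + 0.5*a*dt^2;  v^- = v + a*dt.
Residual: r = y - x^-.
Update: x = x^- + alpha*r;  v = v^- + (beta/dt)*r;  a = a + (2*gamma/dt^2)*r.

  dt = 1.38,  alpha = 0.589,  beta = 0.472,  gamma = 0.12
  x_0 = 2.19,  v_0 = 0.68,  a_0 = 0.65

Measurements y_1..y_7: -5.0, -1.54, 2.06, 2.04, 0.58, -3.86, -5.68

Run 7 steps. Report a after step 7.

step 1: x_pred=3.7473  r=-8.7473  x^+=-1.4048  v^+=-1.4148  a^+=-0.4524
step 2: x_pred=-3.7881  r=2.2481  x^+=-2.4640  v^+=-1.2702  a^+=-0.1691
step 3: x_pred=-4.3778  r=6.4378  x^+=-0.5859  v^+=0.6984  a^+=0.6423
step 4: x_pred=0.9894  r=1.0506  x^+=1.6082  v^+=1.9441  a^+=0.7747
step 5: x_pred=5.0286  r=-4.4486  x^+=2.4084  v^+=1.4915  a^+=0.2140
step 6: x_pred=4.6705  r=-8.5305  x^+=-0.3540  v^+=-1.1308  a^+=-0.8610
step 7: x_pred=-2.7343  r=-2.9457  x^+=-4.4693  v^+=-3.3265  a^+=-1.2322

a_post = -1.2322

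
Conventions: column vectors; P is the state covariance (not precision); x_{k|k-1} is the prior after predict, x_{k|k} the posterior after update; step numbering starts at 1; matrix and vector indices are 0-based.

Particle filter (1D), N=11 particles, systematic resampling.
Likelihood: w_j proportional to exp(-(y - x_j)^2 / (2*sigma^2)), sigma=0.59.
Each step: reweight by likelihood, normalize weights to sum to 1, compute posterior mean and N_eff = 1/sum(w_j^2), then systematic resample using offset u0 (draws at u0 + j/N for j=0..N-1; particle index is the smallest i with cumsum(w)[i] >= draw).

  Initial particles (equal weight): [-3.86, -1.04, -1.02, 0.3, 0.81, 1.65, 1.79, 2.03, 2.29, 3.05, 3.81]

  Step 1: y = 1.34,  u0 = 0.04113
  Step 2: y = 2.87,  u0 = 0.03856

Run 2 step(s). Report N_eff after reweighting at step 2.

N_eff = 5.6998

step 1: w=[0.0000, 0.0001, 0.0001, 0.0642, 0.2029, 0.2646, 0.2271, 0.1533, 0.0831, 0.0046, 0.0000]  mean=1.5420  Neff=5.0685  idx=[3, 4, 4, 5, 5, 5, 6, 6, 7, 7, 8]
step 2: w=[0.0000, 0.0011, 0.0011, 0.0568, 0.0568, 0.0568, 0.0902, 0.0902, 0.1749, 0.1749, 0.2972]  mean=1.9965  Neff=5.6998  idx=[3, 5, 6, 7, 8, 8, 9, 9, 10, 10, 10]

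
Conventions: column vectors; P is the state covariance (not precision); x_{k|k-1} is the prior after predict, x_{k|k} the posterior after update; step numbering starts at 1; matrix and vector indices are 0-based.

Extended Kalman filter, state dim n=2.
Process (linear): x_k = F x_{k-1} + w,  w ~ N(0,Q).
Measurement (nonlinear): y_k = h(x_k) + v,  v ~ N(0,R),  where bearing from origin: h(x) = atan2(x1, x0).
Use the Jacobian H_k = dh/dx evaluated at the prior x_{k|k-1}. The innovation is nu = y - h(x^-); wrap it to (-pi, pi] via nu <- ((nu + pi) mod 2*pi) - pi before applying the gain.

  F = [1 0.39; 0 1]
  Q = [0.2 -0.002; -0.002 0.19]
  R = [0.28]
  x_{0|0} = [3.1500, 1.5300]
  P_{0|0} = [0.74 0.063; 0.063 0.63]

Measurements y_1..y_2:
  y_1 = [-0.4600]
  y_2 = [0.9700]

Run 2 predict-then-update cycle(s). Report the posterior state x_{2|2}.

step 1: x^-=[3.7467, 1.5300]  P^-=[1.0850 0.3067; 0.3067 0.8200]  H_jac=[-0.0934 0.2288]  S=[0.3193]  K=[-0.0977; 0.4978]  nu=[-0.8477]  x^+=[3.8295, 1.1080]  P^+=[1.0819 0.3222; 0.3222 0.7409]
step 2: x^-=[4.2616, 1.1080]  P^-=[1.6459 0.6092; 0.6092 0.9309]  H_jac=[-0.0571 0.2198]  S=[0.3150]  K=[0.1264; 0.5389]  nu=[0.7156]  x^+=[4.3521, 1.4937]  P^+=[1.6409 0.5877; 0.5877 0.8394]

x_post = [4.3521, 1.4937]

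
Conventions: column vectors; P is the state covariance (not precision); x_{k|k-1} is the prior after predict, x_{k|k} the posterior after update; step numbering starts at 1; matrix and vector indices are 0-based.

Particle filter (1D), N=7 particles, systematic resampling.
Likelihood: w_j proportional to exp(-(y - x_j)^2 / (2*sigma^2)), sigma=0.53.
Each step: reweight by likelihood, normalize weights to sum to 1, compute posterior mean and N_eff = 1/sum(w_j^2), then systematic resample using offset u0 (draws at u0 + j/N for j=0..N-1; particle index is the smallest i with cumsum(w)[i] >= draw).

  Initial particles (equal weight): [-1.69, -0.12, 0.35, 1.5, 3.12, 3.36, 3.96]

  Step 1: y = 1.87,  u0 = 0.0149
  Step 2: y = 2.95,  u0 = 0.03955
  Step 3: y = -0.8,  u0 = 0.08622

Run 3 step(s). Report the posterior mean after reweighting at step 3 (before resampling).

post_mean = 1.5000

step 1: w=[0.0000, 0.0010, 0.0185, 0.8880, 0.0702, 0.0218, 0.0005]  mean=1.6325  Neff=1.2589  idx=[2, 3, 3, 3, 3, 3, 3]
step 2: w=[0.0000, 0.1667, 0.1667, 0.1667, 0.1667, 0.1667, 0.1667]  mean=1.5000  Neff=6.0005  idx=[1, 2, 2, 3, 4, 5, 6]
step 3: w=[0.1429, 0.1429, 0.1429, 0.1429, 0.1429, 0.1429, 0.1429]  mean=1.5000  Neff=7.0000  idx=[0, 1, 2, 3, 4, 5, 6]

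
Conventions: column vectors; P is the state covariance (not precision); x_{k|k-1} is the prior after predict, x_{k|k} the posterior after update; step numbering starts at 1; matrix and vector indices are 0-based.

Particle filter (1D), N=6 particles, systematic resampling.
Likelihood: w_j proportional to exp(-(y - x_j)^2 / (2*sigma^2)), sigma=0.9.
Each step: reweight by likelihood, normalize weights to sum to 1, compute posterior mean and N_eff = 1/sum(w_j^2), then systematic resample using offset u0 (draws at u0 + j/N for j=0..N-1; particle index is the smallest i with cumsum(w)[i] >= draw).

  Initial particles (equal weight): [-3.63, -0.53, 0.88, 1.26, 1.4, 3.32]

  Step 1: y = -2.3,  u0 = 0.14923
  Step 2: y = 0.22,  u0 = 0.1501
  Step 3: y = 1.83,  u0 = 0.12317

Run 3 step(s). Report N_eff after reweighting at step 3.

N_eff = 6.0000

step 1: w=[0.6952, 0.2995, 0.0040, 0.0008, 0.0004, 0.0000]  mean=-2.6770  Neff=1.7452  idx=[0, 0, 0, 0, 1, 1]
step 2: w=[0.0001, 0.0001, 0.0001, 0.0001, 0.4998, 0.4998]  mean=-0.5309  Neff=2.0012  idx=[4, 4, 4, 5, 5, 5]
step 3: w=[0.1667, 0.1667, 0.1667, 0.1667, 0.1667, 0.1667]  mean=-0.5300  Neff=6.0000  idx=[0, 1, 2, 3, 4, 5]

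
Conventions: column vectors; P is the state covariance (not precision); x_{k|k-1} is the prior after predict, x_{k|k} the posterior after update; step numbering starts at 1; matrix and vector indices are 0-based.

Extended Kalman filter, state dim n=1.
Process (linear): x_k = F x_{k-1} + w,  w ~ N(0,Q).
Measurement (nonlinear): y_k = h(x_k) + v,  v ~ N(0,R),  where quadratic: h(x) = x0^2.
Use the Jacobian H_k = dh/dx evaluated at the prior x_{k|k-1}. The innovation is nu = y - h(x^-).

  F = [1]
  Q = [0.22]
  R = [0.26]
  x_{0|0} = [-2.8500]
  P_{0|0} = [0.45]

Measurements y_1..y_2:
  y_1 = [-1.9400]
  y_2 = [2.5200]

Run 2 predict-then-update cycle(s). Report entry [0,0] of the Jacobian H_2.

step 1: x^-=[-2.8500]  P^-=[0.6700]  H_jac=[-5.7000]  S=[22.0283]  K=[-0.1734]  nu=[-10.0625]  x^+=[-1.1055]  P^+=[0.0079]
step 2: x^-=[-1.1055]  P^-=[0.2279]  H_jac=[-2.2110]  S=[1.3741]  K=[-0.3667]  nu=[1.2979]  x^+=[-1.5814]  P^+=[0.0431]

H_jac[0,0] = -2.2110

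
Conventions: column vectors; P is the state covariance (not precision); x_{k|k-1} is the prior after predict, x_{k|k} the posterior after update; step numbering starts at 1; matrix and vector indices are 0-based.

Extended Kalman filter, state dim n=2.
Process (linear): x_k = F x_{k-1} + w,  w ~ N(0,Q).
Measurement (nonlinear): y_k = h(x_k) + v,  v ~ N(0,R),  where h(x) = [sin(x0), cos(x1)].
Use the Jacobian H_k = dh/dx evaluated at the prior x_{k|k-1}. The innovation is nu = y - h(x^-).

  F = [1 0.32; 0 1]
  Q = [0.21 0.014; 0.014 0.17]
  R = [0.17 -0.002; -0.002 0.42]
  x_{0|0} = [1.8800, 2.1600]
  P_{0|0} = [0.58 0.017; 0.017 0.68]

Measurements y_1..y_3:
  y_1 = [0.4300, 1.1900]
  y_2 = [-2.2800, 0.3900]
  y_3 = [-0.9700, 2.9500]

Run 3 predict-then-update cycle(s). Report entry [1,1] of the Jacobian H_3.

step 1: x^-=[2.5712, 2.1600]  P^-=[0.8705 0.2486; 0.2486 0.8500]  H_jac=[-0.8417 0.0000; 0.0000 -0.8314]  S=[0.7867 0.1720; 0.1720 1.0075]  K=[-0.9209 -0.0480; -0.1170 -0.6814]  nu=[-0.1100, 1.7457]  x^+=[2.5887, 0.9833]  P^+=[0.1859 0.0220; 0.0220 0.3440]
step 2: x^-=[2.9034, 0.9833]  P^-=[0.4452 0.1461; 0.1461 0.5140]  H_jac=[-0.9718 0.0000; 0.0000 -0.8323]  S=[0.5904 0.1162; 0.1162 0.7761]  K=[-0.7232 -0.0484; -0.1360 -0.5309]  nu=[-2.5160, -0.1643]  x^+=[4.7309, 1.4127]  P^+=[0.1264 0.0227; 0.0227 0.2676]
step 3: x^-=[5.1830, 1.4127]  P^-=[0.3783 0.1223; 0.1223 0.4376]  H_jac=[0.4534 0.0000; 0.0000 -0.9875]  S=[0.2478 -0.0568; -0.0568 0.8467]  K=[0.6700 -0.0977; 0.1086 -0.5030]  nu=[-0.0787, 2.7925]  x^+=[4.8573, -0.0006]  P^+=[0.2516 0.0429; 0.0429 0.2142]

H_jac[1,1] = -0.9875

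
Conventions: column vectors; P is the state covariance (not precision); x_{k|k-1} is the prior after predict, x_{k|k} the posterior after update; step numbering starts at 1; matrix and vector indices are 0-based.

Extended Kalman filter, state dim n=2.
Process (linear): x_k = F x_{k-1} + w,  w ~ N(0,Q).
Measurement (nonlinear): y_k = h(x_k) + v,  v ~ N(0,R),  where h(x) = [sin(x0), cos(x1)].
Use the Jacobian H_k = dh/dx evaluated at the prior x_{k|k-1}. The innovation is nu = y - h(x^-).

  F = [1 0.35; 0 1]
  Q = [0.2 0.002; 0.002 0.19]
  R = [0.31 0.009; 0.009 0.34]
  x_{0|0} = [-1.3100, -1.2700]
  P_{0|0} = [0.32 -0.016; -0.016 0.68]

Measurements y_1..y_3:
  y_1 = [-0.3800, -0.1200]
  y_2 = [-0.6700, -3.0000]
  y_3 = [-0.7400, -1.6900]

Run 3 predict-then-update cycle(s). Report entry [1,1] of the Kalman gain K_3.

step 1: x^-=[-1.7545, -1.2700]  P^-=[0.5921 0.2240; 0.2240 0.8700]  H_jac=[-0.1827 0.0000; 0.0000 0.9551]  S=[0.3298 -0.0301; -0.0301 1.1336]  K=[-0.3115 0.1805; -0.0574 0.7315]  nu=[0.6032, -0.4163]  x^+=[-2.0175, -1.6091]  P^+=[0.5198 0.0613; 0.0613 0.2598]
step 2: x^-=[-2.5807, -1.6091]  P^-=[0.7945 0.1543; 0.1543 0.4498]  H_jac=[-0.8468 0.0000; 0.0000 0.9993]  S=[0.8797 -0.1215; -0.1215 0.7892]  K=[-0.7538 0.0792; -0.0713 0.5586]  nu=[-0.1381, -2.9617]  x^+=[-2.7113, -3.2537]  P^+=[0.2751 0.0202; 0.0202 0.1894]
step 3: x^-=[-3.8501, -3.2537]  P^-=[0.5125 0.0885; 0.0885 0.3794]  H_jac=[-0.7593 0.0000; 0.0000 -0.1119]  S=[0.6055 0.0165; 0.0165 0.3447]  K=[-0.6427 0.0021; -0.1077 -0.1180]  nu=[-1.3907, -0.6963]  x^+=[-2.9577, -3.0217]  P^+=[0.2624 0.0454; 0.0454 0.3672]

K[1,1] = -0.1180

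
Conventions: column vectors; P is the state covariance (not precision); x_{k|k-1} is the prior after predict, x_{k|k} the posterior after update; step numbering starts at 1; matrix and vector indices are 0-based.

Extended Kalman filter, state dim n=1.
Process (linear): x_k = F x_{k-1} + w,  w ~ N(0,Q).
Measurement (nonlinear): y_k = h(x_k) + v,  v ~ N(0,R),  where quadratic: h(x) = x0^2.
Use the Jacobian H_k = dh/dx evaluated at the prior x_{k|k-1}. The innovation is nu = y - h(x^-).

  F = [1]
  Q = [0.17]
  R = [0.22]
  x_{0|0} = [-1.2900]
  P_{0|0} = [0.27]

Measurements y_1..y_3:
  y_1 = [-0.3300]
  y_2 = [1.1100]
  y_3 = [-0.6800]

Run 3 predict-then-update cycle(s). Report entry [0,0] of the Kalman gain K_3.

K[0,0] = -0.4286

step 1: x^-=[-1.2900]  P^-=[0.4400]  H_jac=[-2.5800]  S=[3.1488]  K=[-0.3605]  nu=[-1.9941]  x^+=[-0.5711]  P^+=[0.0307]
step 2: x^-=[-0.5711]  P^-=[0.2007]  H_jac=[-1.1422]  S=[0.4819]  K=[-0.4758]  nu=[0.7839]  x^+=[-0.9441]  P^+=[0.0916]
step 3: x^-=[-0.9441]  P^-=[0.2616]  H_jac=[-1.8881]  S=[1.1528]  K=[-0.4286]  nu=[-1.5712]  x^+=[-0.2707]  P^+=[0.0499]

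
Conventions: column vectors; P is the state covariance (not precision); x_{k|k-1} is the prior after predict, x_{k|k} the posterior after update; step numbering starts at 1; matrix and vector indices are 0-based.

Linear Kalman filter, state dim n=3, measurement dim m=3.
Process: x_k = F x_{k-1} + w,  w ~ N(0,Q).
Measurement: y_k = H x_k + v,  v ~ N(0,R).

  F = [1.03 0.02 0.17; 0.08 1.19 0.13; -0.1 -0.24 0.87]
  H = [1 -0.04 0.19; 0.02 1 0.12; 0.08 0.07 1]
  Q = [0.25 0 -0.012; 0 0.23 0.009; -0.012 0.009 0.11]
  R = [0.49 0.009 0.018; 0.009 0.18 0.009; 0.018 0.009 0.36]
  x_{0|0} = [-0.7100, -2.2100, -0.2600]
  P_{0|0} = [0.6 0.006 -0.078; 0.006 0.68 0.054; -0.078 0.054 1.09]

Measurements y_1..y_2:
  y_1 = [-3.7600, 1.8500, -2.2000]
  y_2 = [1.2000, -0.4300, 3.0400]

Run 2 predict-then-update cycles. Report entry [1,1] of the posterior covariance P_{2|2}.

step 1: x^-=[-0.8197, -2.7205, 0.3752]  P^-=[0.8916 0.0966 0.0128; 0.0966 1.2314 -0.0178; 0.0128 -0.0178 0.9715]  S=[1.4161 0.0946 0.2904; 0.0946 1.4254 0.2036; 0.2904 0.2036 1.3439]  K=[0.6414 0.0500 -0.0785; -0.0124 0.8750 -0.0732; -0.0074 -0.0342 0.7295]  nu=[-3.1204, 4.5419, -2.3192]  x^+=[-2.4117, 1.4620, -1.4487]  P^+=[0.3220 0.0128 -0.0429; 0.0128 0.1602 -0.0309; -0.0429 -0.0309 0.2678]
step 2: x^-=[-2.7011, 1.3586, -1.3701]  P^-=[0.5847 0.0393 -0.0465; 0.0393 0.4554 -0.0443; -0.0465 -0.0443 0.3461]  S=[1.0678 0.0357 0.0858; 0.0357 0.6313 0.0405; 0.0858 0.0405 0.6989]  K=[0.5415 0.0455 -0.0649; -0.0078 0.7181 -0.0539; -0.0185 -0.0362 0.4899]  nu=[4.2158, -1.5701, 4.5311]  x^+=[-0.7834, -0.0461, 0.8284]  P^+=[0.2718 0.0113 -0.0357; 0.0113 0.1312 -0.0232; -0.0357 -0.0232 0.1802]

P_post[1,1] = 0.1312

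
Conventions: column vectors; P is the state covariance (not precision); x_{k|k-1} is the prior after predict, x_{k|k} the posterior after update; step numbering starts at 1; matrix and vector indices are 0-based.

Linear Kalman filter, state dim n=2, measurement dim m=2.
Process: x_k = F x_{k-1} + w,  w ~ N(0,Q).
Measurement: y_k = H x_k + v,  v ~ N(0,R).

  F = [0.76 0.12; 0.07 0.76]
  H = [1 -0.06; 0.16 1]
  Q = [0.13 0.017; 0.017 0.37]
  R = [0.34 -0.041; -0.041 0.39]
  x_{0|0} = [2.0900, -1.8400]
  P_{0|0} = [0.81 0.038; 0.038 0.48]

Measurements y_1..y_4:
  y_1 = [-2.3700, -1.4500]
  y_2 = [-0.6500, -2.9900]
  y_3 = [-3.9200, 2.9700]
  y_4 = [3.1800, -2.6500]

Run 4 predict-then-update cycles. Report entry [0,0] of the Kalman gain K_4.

step 1: x^-=[1.3676, -1.2521]  P^-=[0.6117 0.1261; 0.1261 0.6553]  S=[0.9389 0.1425; 0.1425 1.1013]  K=[0.6248 0.1226; -0.0006 0.6134]  nu=[-3.8127, -0.4167]  x^+=[-1.0658, -1.5054]  P^+=[0.2068 -0.0109; -0.0109 0.2410]
step 2: x^-=[-0.9906, -1.2187]  P^-=[0.2509 0.0436; 0.0436 0.5091]  S=[0.5875 0.0118; 0.0118 0.9194]  K=[0.4209 0.0857; 0.0110 0.5611]  nu=[0.2675, -1.6128]  x^+=[-1.0162, -2.1207]  P^+=[0.1392 -0.0061; -0.0061 0.2194]
step 3: x^-=[-1.0268, -1.6829]  P^-=[0.2125 0.0408; 0.0408 0.4967]  S=[0.5493 0.0036; 0.0036 0.9052]  K=[0.3818 0.0811; 0.0164 0.5559]  nu=[-2.9941, 4.8172]  x^+=[-1.7791, 0.9458]  P^+=[0.1262 -0.0042; -0.0042 0.2168]
step 4: x^-=[-1.2386, 0.5943]  P^-=[0.2053 0.0410; 0.0410 0.4954]  S=[0.5421 0.0027; 0.0027 0.9038]  K=[0.3737 0.0806; 0.0180 0.5553]  nu=[4.4542, -3.0461]  x^+=[0.1804, -1.0171]  P^+=[0.1235 -0.0037; -0.0037 0.2164]

K[0,0] = 0.3737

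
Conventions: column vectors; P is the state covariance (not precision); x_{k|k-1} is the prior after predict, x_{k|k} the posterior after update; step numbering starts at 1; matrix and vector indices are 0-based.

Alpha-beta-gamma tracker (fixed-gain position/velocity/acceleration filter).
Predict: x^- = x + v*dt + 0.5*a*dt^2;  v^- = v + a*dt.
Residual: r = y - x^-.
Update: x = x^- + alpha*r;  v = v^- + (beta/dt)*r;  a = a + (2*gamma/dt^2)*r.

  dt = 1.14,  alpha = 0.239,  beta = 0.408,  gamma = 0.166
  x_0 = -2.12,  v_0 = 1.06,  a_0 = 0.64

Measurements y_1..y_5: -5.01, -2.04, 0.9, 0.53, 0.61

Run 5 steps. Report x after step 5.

x_post = 0.8530

step 1: x_pred=-0.4957  r=-4.5143  x^+=-1.5746  v^+=0.1740  a^+=-0.5132
step 2: x_pred=-1.7098  r=-0.3302  x^+=-1.7887  v^+=-0.5293  a^+=-0.5976
step 3: x_pred=-2.7804  r=3.6804  x^+=-1.9008  v^+=0.1067  a^+=0.3426
step 4: x_pred=-1.5566  r=2.0866  x^+=-1.0579  v^+=1.2440  a^+=0.8757
step 5: x_pred=0.9294  r=-0.3194  x^+=0.8530  v^+=2.1280  a^+=0.7941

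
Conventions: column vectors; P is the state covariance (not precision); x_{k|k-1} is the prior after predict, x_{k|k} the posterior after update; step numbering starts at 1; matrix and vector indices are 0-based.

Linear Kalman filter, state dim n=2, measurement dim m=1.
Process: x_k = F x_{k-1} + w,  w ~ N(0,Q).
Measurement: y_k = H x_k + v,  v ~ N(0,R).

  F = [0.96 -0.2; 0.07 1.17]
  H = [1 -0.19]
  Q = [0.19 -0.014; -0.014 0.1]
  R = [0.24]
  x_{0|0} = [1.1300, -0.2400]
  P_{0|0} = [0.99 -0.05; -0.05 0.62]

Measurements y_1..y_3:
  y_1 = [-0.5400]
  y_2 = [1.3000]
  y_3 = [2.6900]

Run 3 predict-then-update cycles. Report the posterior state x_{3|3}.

x_post = [1.7014, -1.8758]

step 1: x^-=[1.1328, -0.2017]  P^-=[1.1464 -0.1480; -0.1480 0.9454]  S=[1.4768]  K=[0.7953; -0.2219]  nu=[-1.7111]  x^+=[-0.2281, 0.1779]  P^+=[0.2123 0.1126; 0.1126 0.8727]
step 2: x^-=[-0.2546, 0.1922]  P^-=[0.3773 -0.0791; -0.0791 1.3141]  S=[0.6948]  K=[0.5647; -0.4732]  nu=[1.5911]  x^+=[0.6439, -0.5607]  P^+=[0.1558 0.1066; 0.1066 1.1585]
step 3: x^-=[0.7303, -0.6109]  P^-=[0.3390 -0.1564; -0.1564 1.7041]  S=[0.6999]  K=[0.5268; -0.6861]  nu=[1.8437]  x^+=[1.7014, -1.8758]  P^+=[0.1448 0.0965; 0.0965 1.3747]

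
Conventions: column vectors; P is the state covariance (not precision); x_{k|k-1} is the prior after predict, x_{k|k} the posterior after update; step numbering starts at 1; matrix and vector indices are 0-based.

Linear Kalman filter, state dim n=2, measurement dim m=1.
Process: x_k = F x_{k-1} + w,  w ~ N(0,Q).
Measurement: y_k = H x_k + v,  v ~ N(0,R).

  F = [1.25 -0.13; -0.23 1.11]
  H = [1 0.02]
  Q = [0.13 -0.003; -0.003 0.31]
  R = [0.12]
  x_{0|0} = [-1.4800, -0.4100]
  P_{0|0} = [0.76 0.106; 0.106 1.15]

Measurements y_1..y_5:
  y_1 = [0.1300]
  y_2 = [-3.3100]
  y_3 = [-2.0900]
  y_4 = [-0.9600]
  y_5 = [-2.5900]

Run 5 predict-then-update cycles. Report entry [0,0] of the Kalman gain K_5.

step 1: x^-=[-1.7967, -0.1147]  P^-=[1.3025 -0.2372; -0.2372 1.7130]  S=[1.4137]  K=[0.9180; -0.1436]  nu=[1.9290]  x^+=[-0.0259, -0.3916]  P^+=[0.1112 -0.0509; -0.0509 1.6839]
step 2: x^-=[0.0185, -0.4287]  P^-=[0.3487 -0.3501; -0.3501 2.4166]  S=[0.4557]  K=[0.7499; -0.6622]  nu=[-3.3199]  x^+=[-2.4711, 1.7698]  P^+=[0.0925 -0.1238; -0.1238 2.2167]
step 3: x^-=[-3.3190, 2.5329]  P^-=[0.3522 -0.5249; -0.5249 3.1093]  S=[0.4524]  K=[0.7552; -1.0228]  nu=[1.1783]  x^+=[-2.4291, 1.3277]  P^+=[0.0941 -0.1755; -0.1755 2.6360]
step 4: x^-=[-3.2090, 2.0324]  P^-=[0.3787 -0.6591; -0.6591 3.6524]  S=[0.4738]  K=[0.7714; -1.2371]  nu=[2.2083]  x^+=[-1.5054, -0.6995]  P^+=[0.0967 -0.2070; -0.2070 2.9273]
step 5: x^-=[-1.7908, -0.4302]  P^-=[0.3979 -0.7466; -0.7466 4.0276]  S=[0.4896]  K=[0.7821; -1.3604]  nu=[-0.7906]  x^+=[-2.4091, 0.6453]  P^+=[0.0984 -0.2257; -0.2257 3.1215]

K[0,0] = 0.7821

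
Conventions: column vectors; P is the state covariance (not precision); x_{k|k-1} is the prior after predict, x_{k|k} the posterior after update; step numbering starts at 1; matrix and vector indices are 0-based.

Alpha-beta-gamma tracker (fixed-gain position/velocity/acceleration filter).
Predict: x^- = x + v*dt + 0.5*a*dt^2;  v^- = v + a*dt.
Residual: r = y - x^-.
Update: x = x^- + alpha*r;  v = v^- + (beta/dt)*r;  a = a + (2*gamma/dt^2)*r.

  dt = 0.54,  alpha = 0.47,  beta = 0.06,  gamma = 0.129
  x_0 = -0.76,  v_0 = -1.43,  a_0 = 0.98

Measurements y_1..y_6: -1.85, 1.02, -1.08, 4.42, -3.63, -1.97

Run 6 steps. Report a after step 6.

a_post = -6.5061

step 1: x_pred=-1.3893  r=-0.4607  x^+=-1.6058  v^+=-0.9520  a^+=0.5724
step 2: x_pred=-2.0365  r=3.0565  x^+=-0.5999  v^+=-0.3033  a^+=3.2767
step 3: x_pred=-0.2860  r=-0.7940  x^+=-0.6592  v^+=1.3779  a^+=2.5741
step 4: x_pred=0.4602  r=3.9598  x^+=2.3213  v^+=3.2079  a^+=6.0776
step 5: x_pred=4.9397  r=-8.5697  x^+=0.9119  v^+=5.5376  a^+=-1.5046
step 6: x_pred=3.6829  r=-5.6529  x^+=1.0260  v^+=4.0970  a^+=-6.5061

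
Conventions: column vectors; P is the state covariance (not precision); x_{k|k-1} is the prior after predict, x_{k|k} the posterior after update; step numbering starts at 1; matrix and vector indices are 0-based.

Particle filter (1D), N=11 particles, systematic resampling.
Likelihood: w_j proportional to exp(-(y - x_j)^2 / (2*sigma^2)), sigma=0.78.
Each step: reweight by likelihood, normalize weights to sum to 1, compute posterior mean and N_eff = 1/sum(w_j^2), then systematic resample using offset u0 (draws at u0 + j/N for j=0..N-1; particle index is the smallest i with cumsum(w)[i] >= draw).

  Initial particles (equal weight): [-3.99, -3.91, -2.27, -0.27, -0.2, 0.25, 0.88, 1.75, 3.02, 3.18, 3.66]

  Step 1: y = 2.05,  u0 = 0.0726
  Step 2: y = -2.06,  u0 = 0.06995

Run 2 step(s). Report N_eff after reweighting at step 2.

step 1: w=[0.0000, 0.0000, 0.0000, 0.0053, 0.0068, 0.0306, 0.1423, 0.4071, 0.2023, 0.1535, 0.0521]  mean=2.1323  Neff=3.9337  idx=[6, 6, 7, 7, 7, 7, 8, 8, 9, 9, 10]
step 2: w=[0.4921, 0.4921, 0.0039, 0.0039, 0.0039, 0.0039, 0.0000, 0.0000, 0.0000, 0.0000, 0.0000]  mean=0.8937  Neff=2.0644  idx=[0, 0, 0, 0, 0, 1, 1, 1, 1, 1, 1]

N_eff = 2.0644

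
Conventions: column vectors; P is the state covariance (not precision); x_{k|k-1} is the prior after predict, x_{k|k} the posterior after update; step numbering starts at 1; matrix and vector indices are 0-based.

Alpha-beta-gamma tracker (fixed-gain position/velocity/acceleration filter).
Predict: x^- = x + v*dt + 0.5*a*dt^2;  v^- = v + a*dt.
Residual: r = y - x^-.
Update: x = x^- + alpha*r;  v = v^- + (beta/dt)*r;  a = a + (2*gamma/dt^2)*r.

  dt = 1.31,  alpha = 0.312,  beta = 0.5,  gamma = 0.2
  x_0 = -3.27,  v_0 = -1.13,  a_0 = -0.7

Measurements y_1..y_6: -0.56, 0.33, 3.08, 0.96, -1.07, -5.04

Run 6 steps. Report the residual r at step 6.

resid = -8.4539

step 1: x_pred=-5.3509  r=4.7909  x^+=-3.8562  v^+=-0.2184  a^+=0.4167
step 2: x_pred=-3.7847  r=4.1147  x^+=-2.5009  v^+=1.8980  a^+=1.3758
step 3: x_pred=1.1659  r=1.9141  x^+=1.7631  v^+=4.4308  a^+=1.8219
step 4: x_pred=9.1308  r=-8.1708  x^+=6.5815  v^+=3.6989  a^+=-0.0826
step 5: x_pred=11.3563  r=-12.4263  x^+=7.4793  v^+=-1.1521  a^+=-2.9790
step 6: x_pred=3.4139  r=-8.4539  x^+=0.7763  v^+=-8.2812  a^+=-4.9495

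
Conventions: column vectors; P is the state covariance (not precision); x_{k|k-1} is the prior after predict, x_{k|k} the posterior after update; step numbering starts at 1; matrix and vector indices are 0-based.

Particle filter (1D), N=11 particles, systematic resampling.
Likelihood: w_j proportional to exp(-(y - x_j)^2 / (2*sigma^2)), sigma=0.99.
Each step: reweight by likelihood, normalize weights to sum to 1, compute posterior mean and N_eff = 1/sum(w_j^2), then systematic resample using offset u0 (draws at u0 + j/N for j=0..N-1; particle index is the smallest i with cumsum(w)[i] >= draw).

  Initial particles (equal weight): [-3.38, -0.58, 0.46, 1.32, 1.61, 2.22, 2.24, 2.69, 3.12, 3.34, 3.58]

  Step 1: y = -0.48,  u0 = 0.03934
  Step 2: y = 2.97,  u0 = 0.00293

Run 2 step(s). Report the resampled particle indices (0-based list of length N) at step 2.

step 1: w=[0.0068, 0.4974, 0.3185, 0.0957, 0.0538, 0.0121, 0.0115, 0.0030, 0.0007, 0.0003, 0.0001]  mean=0.1120  Neff=2.7681  idx=[1, 1, 1, 1, 1, 1, 2, 2, 2, 3, 4]
step 2: w=[0.0021, 0.0021, 0.0021, 0.0021, 0.0021, 0.0021, 0.0523, 0.0523, 0.0523, 0.3243, 0.5063]  mean=1.3080  Neff=2.7049  idx=[1, 7, 9, 9, 9, 9, 10, 10, 10, 10, 10]

resampled_idx = [1, 7, 9, 9, 9, 9, 10, 10, 10, 10, 10]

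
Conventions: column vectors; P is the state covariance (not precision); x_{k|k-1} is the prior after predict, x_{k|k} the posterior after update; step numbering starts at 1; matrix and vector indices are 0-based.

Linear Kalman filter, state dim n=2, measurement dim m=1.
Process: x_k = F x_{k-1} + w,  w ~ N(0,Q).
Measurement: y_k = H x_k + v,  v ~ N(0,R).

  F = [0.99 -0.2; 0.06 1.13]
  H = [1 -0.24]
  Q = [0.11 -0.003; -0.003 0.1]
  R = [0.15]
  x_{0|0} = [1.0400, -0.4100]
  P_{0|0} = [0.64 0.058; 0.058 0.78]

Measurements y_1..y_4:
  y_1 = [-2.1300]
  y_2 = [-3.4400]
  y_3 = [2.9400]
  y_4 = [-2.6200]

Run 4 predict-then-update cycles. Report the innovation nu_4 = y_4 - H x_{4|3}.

step 1: x^-=[1.1116, -0.4009]  P^-=[0.7455 -0.0771; -0.0771 1.1062]  S=[0.9962]  K=[0.7669; -0.3439]  nu=[-3.3378]  x^+=[-1.4482, 0.7468]  P^+=[0.1596 0.1856; 0.1856 0.9884]
step 2: x^-=[-1.5831, 0.7570]  P^-=[0.2324 -0.0115; -0.0115 1.3878]  S=[0.4679]  K=[0.5027; -0.7364]  nu=[-1.6752]  x^+=[-2.4252, 1.9906]  P^+=[0.1142 0.1617; 0.1617 1.1341]
step 3: x^-=[-2.7990, 2.1039]  P^-=[0.2033 -0.0735; -0.0735 1.5705]  S=[0.4790]  K=[0.4612; -0.9404]  nu=[6.2440]  x^+=[0.0805, -3.7677]  P^+=[0.1014 0.1342; 0.1342 1.1469]
step 4: x^-=[0.8332, -4.2526]  P^-=[0.2021 -0.1077; -0.1077 1.5830]  S=[0.4950]  K=[0.4605; -0.9851]  nu=[-4.4739]  x^+=[-1.2271, 0.1546]  P^+=[0.0971 0.1169; 0.1169 1.1027]

innov = [-4.4739]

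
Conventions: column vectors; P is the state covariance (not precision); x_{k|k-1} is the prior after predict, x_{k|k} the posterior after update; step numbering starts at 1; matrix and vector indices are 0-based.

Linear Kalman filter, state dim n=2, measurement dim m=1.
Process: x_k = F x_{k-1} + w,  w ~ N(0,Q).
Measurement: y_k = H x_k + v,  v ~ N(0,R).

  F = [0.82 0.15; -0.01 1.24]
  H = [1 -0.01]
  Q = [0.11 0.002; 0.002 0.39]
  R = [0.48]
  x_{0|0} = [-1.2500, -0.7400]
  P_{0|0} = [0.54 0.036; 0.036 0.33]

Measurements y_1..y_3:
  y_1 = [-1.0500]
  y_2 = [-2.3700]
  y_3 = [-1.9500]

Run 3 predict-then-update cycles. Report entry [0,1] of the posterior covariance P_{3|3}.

P_post[0,1] = 0.2919

step 1: x^-=[-1.1360, -0.9051]  P^-=[0.4894 0.0955; 0.0955 0.8966]  S=[0.9676]  K=[0.5048; 0.0894]  nu=[0.0769]  x^+=[-1.0972, -0.8982]  P^+=[0.2428 0.0518; 0.0518 0.8888]
step 2: x^-=[-1.0344, -1.1028]  P^-=[0.3060 0.2179; 0.2179 1.7554]  S=[0.7818]  K=[0.3886; 0.2563]  nu=[-1.3466]  x^+=[-1.5577, -1.4480]  P^+=[0.1879 0.1401; 0.1401 1.7040]
step 3: x^-=[-1.4945, -1.7799]  P^-=[0.3092 0.4596; 0.4596 3.0067]  S=[0.7803]  K=[0.3903; 0.5505]  nu=[-0.4733]  x^+=[-1.6793, -2.0404]  P^+=[0.1903 0.2919; 0.2919 2.7702]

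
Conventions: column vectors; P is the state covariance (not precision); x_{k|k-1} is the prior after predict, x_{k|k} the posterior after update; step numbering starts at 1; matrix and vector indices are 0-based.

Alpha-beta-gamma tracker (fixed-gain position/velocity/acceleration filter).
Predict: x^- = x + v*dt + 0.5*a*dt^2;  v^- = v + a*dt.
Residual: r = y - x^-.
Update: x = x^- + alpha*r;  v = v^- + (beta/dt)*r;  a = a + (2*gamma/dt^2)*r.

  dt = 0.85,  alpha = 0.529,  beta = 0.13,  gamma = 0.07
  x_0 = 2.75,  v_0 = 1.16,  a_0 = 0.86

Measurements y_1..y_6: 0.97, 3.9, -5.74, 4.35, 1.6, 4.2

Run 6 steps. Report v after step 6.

step 1: x_pred=4.0467  r=-3.0767  x^+=2.4191  v^+=1.4204  a^+=0.2638
step 2: x_pred=3.7218  r=0.1782  x^+=3.8161  v^+=1.6720  a^+=0.2984
step 3: x_pred=5.3450  r=-11.0850  x^+=-0.5190  v^+=0.2302  a^+=-1.8496
step 4: x_pred=-0.9915  r=5.3415  x^+=1.8342  v^+=-0.5250  a^+=-0.8146
step 5: x_pred=1.0936  r=0.5064  x^+=1.3615  v^+=-1.1400  a^+=-0.7165
step 6: x_pred=0.1337  r=4.0663  x^+=2.2848  v^+=-1.1271  a^+=0.0715

v_post = -1.1271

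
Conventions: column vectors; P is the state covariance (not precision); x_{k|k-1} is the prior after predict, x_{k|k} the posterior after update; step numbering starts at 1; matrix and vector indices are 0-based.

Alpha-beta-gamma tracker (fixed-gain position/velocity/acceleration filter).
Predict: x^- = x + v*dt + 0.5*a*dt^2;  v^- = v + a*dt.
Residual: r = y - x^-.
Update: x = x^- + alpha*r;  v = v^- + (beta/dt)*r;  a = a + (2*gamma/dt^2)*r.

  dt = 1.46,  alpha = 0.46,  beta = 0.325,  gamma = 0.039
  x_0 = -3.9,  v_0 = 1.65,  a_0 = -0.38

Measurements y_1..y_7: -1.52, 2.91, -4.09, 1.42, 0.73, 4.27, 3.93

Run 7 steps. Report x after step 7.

x_post = 2.4951

step 1: x_pred=-1.8960  r=0.3760  x^+=-1.7230  v^+=1.1789  a^+=-0.3662
step 2: x_pred=-0.3922  r=3.3022  x^+=1.1268  v^+=1.3793  a^+=-0.2454
step 3: x_pred=2.8790  r=-6.9690  x^+=-0.3267  v^+=-0.5303  a^+=-0.5004
step 4: x_pred=-1.6344  r=3.0544  x^+=-0.2294  v^+=-0.5810  a^+=-0.3887
step 5: x_pred=-1.4919  r=2.2219  x^+=-0.4698  v^+=-0.6539  a^+=-0.3073
step 6: x_pred=-1.7520  r=6.0220  x^+=1.0181  v^+=0.2379  a^+=-0.0870
step 7: x_pred=1.2728  r=2.6572  x^+=2.4951  v^+=0.7024  a^+=0.0102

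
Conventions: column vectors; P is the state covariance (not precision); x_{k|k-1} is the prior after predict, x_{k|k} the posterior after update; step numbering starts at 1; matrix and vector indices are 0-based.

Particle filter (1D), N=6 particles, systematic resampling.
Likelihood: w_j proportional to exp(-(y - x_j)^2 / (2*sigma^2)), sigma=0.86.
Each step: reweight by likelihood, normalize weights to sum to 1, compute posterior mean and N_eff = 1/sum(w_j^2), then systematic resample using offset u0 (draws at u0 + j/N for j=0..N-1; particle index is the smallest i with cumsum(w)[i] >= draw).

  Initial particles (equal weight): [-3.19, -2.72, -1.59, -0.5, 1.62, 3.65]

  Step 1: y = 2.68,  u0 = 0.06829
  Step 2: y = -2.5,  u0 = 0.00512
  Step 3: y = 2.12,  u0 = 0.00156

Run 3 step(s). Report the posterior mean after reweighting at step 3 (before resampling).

post_mean = 1.6200

step 1: w=[0.0000, 0.0000, 0.0000, 0.0011, 0.4687, 0.5303]  mean=2.6941  Neff=1.9967  idx=[4, 4, 4, 5, 5, 5]
step 2: w=[0.3333, 0.3333, 0.3333, 0.0000, 0.0000, 0.0000]  mean=1.6200  Neff=3.0000  idx=[0, 0, 1, 1, 2, 2]
step 3: w=[0.1667, 0.1667, 0.1667, 0.1667, 0.1667, 0.1667]  mean=1.6200  Neff=6.0000  idx=[0, 1, 2, 3, 4, 5]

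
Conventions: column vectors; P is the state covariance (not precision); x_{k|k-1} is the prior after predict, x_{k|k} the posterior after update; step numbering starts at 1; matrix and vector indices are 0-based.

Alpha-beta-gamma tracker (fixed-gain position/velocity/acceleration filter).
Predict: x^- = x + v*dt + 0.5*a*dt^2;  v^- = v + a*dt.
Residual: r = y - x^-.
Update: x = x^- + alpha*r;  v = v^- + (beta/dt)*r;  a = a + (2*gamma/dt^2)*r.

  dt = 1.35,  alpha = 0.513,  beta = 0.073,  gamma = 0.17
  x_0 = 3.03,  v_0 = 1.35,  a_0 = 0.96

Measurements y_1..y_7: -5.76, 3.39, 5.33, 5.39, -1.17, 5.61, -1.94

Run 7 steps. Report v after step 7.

step 1: x_pred=5.7273  r=-11.4873  x^+=-0.1657  v^+=2.0248  a^+=-1.1830
step 2: x_pred=1.4898  r=1.9002  x^+=2.4646  v^+=0.5305  a^+=-0.8285
step 3: x_pred=2.4258  r=2.9042  x^+=3.9156  v^+=-0.4310  a^+=-0.2867
step 4: x_pred=3.0725  r=2.3175  x^+=4.2614  v^+=-0.6928  a^+=0.1456
step 5: x_pred=3.4588  r=-4.6288  x^+=1.0842  v^+=-0.7465  a^+=-0.7179
step 6: x_pred=-0.5777  r=6.1877  x^+=2.5966  v^+=-1.3811  a^+=0.4364
step 7: x_pred=1.1298  r=-3.0698  x^+=-0.4450  v^+=-0.9579  a^+=-0.1363

v_post = -0.9579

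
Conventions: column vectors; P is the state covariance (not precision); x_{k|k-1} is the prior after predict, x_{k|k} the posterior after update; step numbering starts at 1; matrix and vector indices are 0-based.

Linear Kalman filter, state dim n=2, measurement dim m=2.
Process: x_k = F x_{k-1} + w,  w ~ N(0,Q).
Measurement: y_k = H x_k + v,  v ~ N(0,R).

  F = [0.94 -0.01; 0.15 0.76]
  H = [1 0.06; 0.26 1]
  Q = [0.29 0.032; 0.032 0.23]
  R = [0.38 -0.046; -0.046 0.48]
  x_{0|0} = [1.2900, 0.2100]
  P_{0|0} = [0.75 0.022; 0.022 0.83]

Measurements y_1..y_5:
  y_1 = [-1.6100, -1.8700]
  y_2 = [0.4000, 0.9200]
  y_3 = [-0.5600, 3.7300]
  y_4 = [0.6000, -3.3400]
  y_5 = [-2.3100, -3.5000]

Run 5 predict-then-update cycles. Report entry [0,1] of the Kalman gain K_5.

step 1: x^-=[1.2105, 0.3531]  P^-=[0.9524 0.1471; 0.1471 0.7313]  S=[1.3527 0.3949; 0.3949 1.3522]  K=[0.6837 0.0923; -0.0273 0.5771]  nu=[-2.8417, -2.5378]  x^+=[-0.9664, -1.0339]  P^+=[0.2588 -0.0545; -0.0545 0.2924]
step 2: x^-=[-0.8981, -0.9307]  P^-=[0.5197 0.0274; 0.0274 0.3923]  S=[0.9044 0.1405; 0.1405 0.9217]  K=[0.5624 0.0906; -0.0112 0.4351]  nu=[1.3539, 2.0842]  x^+=[0.0523, -0.0391]  P^+=[0.2118 -0.0374; -0.0374 0.2191]
step 3: x^-=[0.0495, -0.0219]  P^-=[0.4779 0.0335; 0.0335 0.3528]  S=[0.8631 0.1334; 0.1334 0.8825]  K=[0.5410 0.0970; 0.0000 0.4096]  nu=[-0.6082, 3.7390]  x^+=[0.0830, 1.5096]  P^+=[0.2030 -0.0311; -0.0311 0.2047]
step 4: x^-=[0.0630, 1.1598]  P^-=[0.4700 0.0369; 0.0369 0.3457]  S=[0.8556 0.1344; 0.1344 0.8767]  K=[0.5363 0.0992; 0.0038 0.4047]  nu=[0.4675, -4.5162]  x^+=[-0.1346, -0.6662]  P^+=[0.2010 -0.0293; -0.0293 0.2017]
step 5: x^-=[-0.1198, -0.5265]  P^-=[0.4681 0.0379; 0.0379 0.3443]  S=[0.8539 0.1349; 0.1349 0.8757]  K=[0.5351 0.0999; 0.0048 0.4037]  nu=[-2.1586, -2.9424]  x^+=[-1.5688, -1.7248]  P^+=[0.2005 -0.0288; -0.0288 0.2011]

K[0,1] = 0.0999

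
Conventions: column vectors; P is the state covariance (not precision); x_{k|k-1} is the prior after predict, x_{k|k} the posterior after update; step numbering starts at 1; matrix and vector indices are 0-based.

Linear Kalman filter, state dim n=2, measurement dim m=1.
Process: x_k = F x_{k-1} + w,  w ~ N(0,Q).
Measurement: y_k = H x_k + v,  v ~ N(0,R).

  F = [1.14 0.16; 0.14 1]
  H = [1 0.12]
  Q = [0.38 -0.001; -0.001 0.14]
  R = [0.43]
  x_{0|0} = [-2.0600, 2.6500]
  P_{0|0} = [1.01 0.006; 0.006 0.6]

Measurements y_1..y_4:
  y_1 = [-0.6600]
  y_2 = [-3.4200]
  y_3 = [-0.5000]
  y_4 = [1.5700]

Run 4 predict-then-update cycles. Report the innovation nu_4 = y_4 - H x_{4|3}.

step 1: x^-=[-1.9244, 2.3616]  P^-=[1.7101 0.2632; 0.2632 0.7615]  S=[2.2143]  K=[0.7866; 0.1601]  nu=[0.9810]  x^+=[-1.1527, 2.5187]  P^+=[0.3401 -0.0157; -0.0157 0.7047]
step 2: x^-=[-0.9111, 2.3573]  P^-=[0.8343 0.1478; 0.1478 0.8470]  S=[1.3120]  K=[0.6494; 0.1901]  nu=[-2.7917]  x^+=[-2.7242, 1.8266]  P^+=[0.2810 -0.0142; -0.0142 0.7996]
step 3: x^-=[-2.8133, 1.4452]  P^-=[0.7604 0.1553; 0.1553 0.9411]  S=[1.2412]  K=[0.6276; 0.2161]  nu=[2.1399]  x^+=[-1.4702, 1.9076]  P^+=[0.2715 -0.0131; -0.0131 0.8831]
step 4: x^-=[-1.3709, 1.7017]  P^-=[0.7506 0.1684; 0.1684 1.0248]  S=[1.2358]  K=[0.6238; 0.2358]  nu=[2.7366]  x^+=[0.3361, 2.3471]  P^+=[0.2698 -0.0133; -0.0133 0.9561]

innov = [2.7366]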